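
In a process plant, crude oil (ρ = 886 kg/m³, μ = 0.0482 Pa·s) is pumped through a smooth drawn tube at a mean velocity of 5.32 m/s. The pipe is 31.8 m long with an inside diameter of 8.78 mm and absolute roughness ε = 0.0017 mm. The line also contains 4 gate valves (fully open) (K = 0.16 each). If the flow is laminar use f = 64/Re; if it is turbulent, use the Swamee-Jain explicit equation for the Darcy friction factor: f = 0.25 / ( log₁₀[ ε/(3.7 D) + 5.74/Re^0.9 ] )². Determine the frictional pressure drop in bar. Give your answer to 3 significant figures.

ΔP ≈ 33.9 bar

Reynolds number Re = ρVD/μ = 886 · 5.32 · 0.00878 / 0.0482 = 858.6.
Re < 2300 → laminar flow, so f = 64/Re = 64/858.6 = 0.07454 (the turbulent correlation is not needed).
Total minor-loss coefficient ΣK = 4·0.16 = 0.64.
ΔP = [f·L/D + ΣK]·(ρV²/2) = [0.07454·31.8/0.00878 + 0.64]·(886·5.32²/2) = [270 + 0.64]·1.254e+04 = 3.393e+06 Pa.
ΔP = 3.393e+06 Pa = 33.9 bar.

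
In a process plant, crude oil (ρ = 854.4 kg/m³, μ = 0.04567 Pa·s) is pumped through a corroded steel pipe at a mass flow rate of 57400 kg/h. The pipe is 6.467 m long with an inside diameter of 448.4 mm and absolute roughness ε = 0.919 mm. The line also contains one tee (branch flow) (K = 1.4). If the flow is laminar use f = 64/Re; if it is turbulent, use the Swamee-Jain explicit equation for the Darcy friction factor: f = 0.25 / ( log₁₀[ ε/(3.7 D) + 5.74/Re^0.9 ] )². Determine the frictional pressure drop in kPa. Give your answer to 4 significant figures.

ΔP ≈ 0.01391 kPa

ṁ = 57400 kg/h = 57400/3600 = 15.94 kg/s.
A = πD²/4 = π(0.4484)²/4 = 0.1579 m²; mean velocity V = ṁ/(ρA) = 15.94/(854.4 · 0.1579) = 0.1182 m/s.
Reynolds number Re = ρVD/μ = 854.4 · 0.1182 · 0.4484 / 0.0457 = 991.3.
Re < 2300 → laminar flow, so f = 64/Re = 64/991.3 = 0.06456 (the turbulent correlation is not needed).
Total minor-loss coefficient ΣK = 1·1.4 = 1.4.
ΔP = [f·L/D + ΣK]·(ρV²/2) = [0.06456·6.467/0.4484 + 1.4]·(854.4·0.1182²/2) = [0.9311 + 1.4]·5.966 = 13.91 Pa.
ΔP = 13.91 Pa = 0.01391 kPa.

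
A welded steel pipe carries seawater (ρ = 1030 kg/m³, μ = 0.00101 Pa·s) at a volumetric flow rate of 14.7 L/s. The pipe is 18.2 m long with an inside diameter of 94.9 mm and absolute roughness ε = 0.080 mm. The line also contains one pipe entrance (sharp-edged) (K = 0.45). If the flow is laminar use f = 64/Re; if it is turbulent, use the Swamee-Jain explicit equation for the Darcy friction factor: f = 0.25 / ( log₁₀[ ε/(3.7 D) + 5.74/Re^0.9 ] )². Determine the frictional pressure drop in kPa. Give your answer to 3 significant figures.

ΔP ≈ 9.76 kPa

Q = 14.7 L/s = 14.7/1000 = 0.0147 m³/s.
Cross-sectional area A = πD²/4 = π(0.0949)²/4 = 0.007073 m²; mean velocity V = Q/A = 0.0147/0.007073 = 2.078 m/s.
Reynolds number Re = ρVD/μ = 1030 · 2.078 · 0.0949 / 0.00101 = 2.011e+05.
Re > 4000 → turbulent. Relative roughness ε/D = 8e-05/0.0949 = 0.000843. Swamee-Jain: f = 0.25/(log₁₀[0.000843/3.7 + 5.74/2.011e+05^0.9])² = 0.25/(log₁₀[0.000228 + 9.68e-05])² = 0.25/(-3.489)² = 0.02054.
Total minor-loss coefficient ΣK = 1·0.45 = 0.45.
ΔP = [f·L/D + ΣK]·(ρV²/2) = [0.02054·18.2/0.0949 + 0.45]·(1030·2.078²/2) = [3.939 + 0.45]·2224 = 9764 Pa.
ΔP = 9764 Pa = 9.76 kPa.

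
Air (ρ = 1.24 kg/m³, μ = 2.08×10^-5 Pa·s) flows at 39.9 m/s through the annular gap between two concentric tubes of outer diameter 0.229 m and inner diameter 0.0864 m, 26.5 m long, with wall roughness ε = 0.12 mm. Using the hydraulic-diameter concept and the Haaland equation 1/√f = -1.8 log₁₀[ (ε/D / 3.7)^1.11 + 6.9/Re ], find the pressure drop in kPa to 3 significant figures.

ΔP ≈ 3.62 kPa

Hydraulic diameter D_h = 4A/P = D_o - D_i = 0.229 - 0.0864 = 0.1426 m.
Re = ρVD_h/μ = 1.24·39.9·0.1426/2.08e-05 = 3.392e+05.
ε/D_h = 0.00012/0.1426 = 0.000842; Haaland gives 1/√f = -1.8 log₁₀[9.04e-05+2.03e-05] = 7.12, so f = 0.01972.
ΔP = f(L/D_h)(ρV²/2) = 0.01972·26.5/0.1426·987 = 3618 Pa.
ΔP = 3.62 kPa.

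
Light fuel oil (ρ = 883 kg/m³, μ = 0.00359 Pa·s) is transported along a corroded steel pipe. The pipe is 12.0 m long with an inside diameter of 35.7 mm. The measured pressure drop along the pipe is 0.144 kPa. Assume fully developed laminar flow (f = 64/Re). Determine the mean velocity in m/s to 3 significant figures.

V ≈ 0.133 m/s

For laminar flow, f = 64/Re with Re = ρVD/μ, so Darcy-Weisbach reduces to ΔP = 32μLV/D². Solving for V: V = ΔP·D²/(32μL) = 144·(0.0357)²/(32·0.00359·12) = 0.1331 m/s.
Check: Re = ρVD/μ = 883·0.1331·0.0357/0.00359 = 1169 < 2300, so the laminar assumption holds.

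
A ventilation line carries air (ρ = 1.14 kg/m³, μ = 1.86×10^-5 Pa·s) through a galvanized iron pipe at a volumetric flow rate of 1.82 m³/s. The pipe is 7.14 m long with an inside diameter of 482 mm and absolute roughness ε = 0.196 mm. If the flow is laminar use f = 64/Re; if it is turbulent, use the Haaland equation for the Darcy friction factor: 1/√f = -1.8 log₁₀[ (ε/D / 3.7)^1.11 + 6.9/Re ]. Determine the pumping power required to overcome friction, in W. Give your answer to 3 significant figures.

P ≈ 26.8 W

Cross-sectional area A = πD²/4 = π(0.482)²/4 = 0.1825 m²; mean velocity V = Q/A = 1.82/0.1825 = 9.974 m/s.
Reynolds number Re = ρVD/μ = 1.14 · 9.974 · 0.482 / 1.86e-05 = 2.947e+05.
Re > 4000 → turbulent. Relative roughness ε/D = 0.000196/0.482 = 0.000407. Haaland: 1/√f = -1.8 log₁₀[(0.000407/3.7)^1.11 + 6.9/2.947e+05] = -1.8 log₁₀[4.03e-05 + 2.34e-05] = 7.552, so f = 0.01753.
Darcy-Weisbach: ΔP = f(L/D)(ρV²/2) = 0.01753·(7.14/0.482)·(1.14·9.974²/2) = 0.01753·14.81·56.71 = 14.73 Pa.
Pumping power P = QΔP = 1.82·14.73 = 26.81 W = 26.8 W.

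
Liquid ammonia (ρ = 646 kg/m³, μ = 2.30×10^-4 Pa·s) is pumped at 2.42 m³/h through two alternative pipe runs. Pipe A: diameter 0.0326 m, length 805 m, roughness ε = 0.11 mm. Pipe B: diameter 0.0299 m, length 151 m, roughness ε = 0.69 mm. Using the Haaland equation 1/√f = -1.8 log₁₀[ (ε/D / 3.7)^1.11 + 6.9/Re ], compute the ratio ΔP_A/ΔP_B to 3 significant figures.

Pipe A: V = Q/A = 0.0006722/0.0008347 = 0.8054 m/s; Re = 7.374e+04; ε/D = 0.00337; Haaland → f = 0.02856; ΔP_A = f(L/D)(ρV²/2) = 1.477e+05 Pa.
Pipe B: V = Q/A = 0.0006722/0.0007022 = 0.9574 m/s; Re = 8.04e+04; ε/D = 0.0231; Haaland → f = 0.05196; ΔP_B = f(L/D)(ρV²/2) = 7.768e+04 Pa.
ΔP_A/ΔP_B = 1.477e+05/7.768e+04 = 1.90.

ΔP_A/ΔP_B ≈ 1.90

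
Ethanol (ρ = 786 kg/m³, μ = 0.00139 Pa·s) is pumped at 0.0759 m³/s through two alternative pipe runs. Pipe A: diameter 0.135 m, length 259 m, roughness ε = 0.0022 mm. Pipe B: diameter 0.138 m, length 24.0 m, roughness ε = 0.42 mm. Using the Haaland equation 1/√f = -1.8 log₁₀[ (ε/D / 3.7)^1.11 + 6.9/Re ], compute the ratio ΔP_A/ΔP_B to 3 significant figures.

ΔP_A/ΔP_B ≈ 6.21

Pipe A: V = Q/A = 0.0759/0.01431 = 5.303 m/s; Re = 4.048e+05; ε/D = 1.63e-05; Haaland → f = 0.01373; ΔP_A = f(L/D)(ρV²/2) = 2.912e+05 Pa.
Pipe B: V = Q/A = 0.0759/0.01496 = 5.075 m/s; Re = 3.96e+05; ε/D = 0.00304; Haaland → f = 0.02663; ΔP_B = f(L/D)(ρV²/2) = 4.687e+04 Pa.
ΔP_A/ΔP_B = 2.912e+05/4.687e+04 = 6.21.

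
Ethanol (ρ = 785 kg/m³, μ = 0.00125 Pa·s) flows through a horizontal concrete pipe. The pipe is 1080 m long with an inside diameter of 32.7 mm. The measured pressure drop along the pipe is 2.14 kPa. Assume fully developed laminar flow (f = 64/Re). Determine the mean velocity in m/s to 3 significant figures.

V ≈ 0.0530 m/s

For laminar flow, f = 64/Re with Re = ρVD/μ, so Darcy-Weisbach reduces to ΔP = 32μLV/D². Solving for V: V = ΔP·D²/(32μL) = 2140·(0.0327)²/(32·0.00125·1080) = 0.05297 m/s.
Check: Re = ρVD/μ = 785·0.05297·0.0327/0.00125 = 1088 < 2300, so the laminar assumption holds.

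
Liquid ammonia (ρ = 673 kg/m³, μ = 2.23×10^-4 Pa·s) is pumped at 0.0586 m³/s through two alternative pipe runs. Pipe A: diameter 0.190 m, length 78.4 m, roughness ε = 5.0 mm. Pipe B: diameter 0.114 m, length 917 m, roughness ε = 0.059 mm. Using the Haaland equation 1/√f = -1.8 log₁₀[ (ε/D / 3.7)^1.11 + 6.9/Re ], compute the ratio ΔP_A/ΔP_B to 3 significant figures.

Pipe A: V = Q/A = 0.0586/0.02835 = 2.067 m/s; Re = 1.185e+06; ε/D = 0.0263; Haaland → f = 0.05432; ΔP_A = f(L/D)(ρV²/2) = 3.222e+04 Pa.
Pipe B: V = Q/A = 0.0586/0.01021 = 5.741 m/s; Re = 1.975e+06; ε/D = 0.000518; Haaland → f = 0.01708; ΔP_B = f(L/D)(ρV²/2) = 1.524e+06 Pa.
ΔP_A/ΔP_B = 3.222e+04/1.524e+06 = 0.0211.

ΔP_A/ΔP_B ≈ 0.0211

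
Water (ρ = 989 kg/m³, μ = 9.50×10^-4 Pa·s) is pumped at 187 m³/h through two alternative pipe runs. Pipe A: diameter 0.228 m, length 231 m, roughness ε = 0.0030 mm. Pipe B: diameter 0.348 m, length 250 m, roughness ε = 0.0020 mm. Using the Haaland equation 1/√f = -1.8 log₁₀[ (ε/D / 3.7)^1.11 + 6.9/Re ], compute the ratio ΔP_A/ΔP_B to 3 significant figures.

Pipe A: V = Q/A = 0.05194/0.04083 = 1.272 m/s; Re = 3.02e+05; ε/D = 1.32e-05; Haaland → f = 0.01443; ΔP_A = f(L/D)(ρV²/2) = 1.17e+04 Pa.
Pipe B: V = Q/A = 0.05194/0.09511 = 0.5461 m/s; Re = 1.979e+05; ε/D = 5.75e-06; Haaland → f = 0.01556; ΔP_B = f(L/D)(ρV²/2) = 1649 Pa.
ΔP_A/ΔP_B = 1.17e+04/1649 = 7.10.

ΔP_A/ΔP_B ≈ 7.10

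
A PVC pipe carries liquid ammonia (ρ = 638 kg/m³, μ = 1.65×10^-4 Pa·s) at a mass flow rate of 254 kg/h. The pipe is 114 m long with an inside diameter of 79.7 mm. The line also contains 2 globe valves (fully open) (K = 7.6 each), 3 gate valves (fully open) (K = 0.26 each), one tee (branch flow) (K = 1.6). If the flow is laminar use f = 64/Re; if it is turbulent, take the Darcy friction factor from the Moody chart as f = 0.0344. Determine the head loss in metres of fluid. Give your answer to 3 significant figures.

ṁ = 254 kg/h = 254/3600 = 0.07056 kg/s.
A = πD²/4 = π(0.0797)²/4 = 0.004989 m²; mean velocity V = ṁ/(ρA) = 0.07056/(638 · 0.004989) = 0.02217 m/s.
Reynolds number Re = ρVD/μ = 638 · 0.02217 · 0.0797 / 0.000165 = 6831.
Re > 4000 → turbulent; use the Moody-chart value f = 0.0344.
Total minor-loss coefficient ΣK = 2·7.6 + 3·0.26 + 1·1.6 = 17.6.
ΔP = [f·L/D + ΣK]·(ρV²/2) = [0.0344·114/0.0797 + 17.6]·(638·0.02217²/2) = [49.2 + 17.6]·0.1567 = 10.47 Pa.
Head loss h_f = ΔP/(ρg) = 10.47/(638·9.81) = 0.00167 m.

h_f ≈ 0.00167 m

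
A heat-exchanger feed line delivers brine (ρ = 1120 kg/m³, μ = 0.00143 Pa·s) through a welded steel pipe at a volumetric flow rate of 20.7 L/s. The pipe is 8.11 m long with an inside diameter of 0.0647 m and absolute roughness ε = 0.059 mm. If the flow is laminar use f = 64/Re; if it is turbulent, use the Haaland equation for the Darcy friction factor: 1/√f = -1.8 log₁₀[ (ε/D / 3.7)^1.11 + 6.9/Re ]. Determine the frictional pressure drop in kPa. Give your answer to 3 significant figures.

Q = 20.7 L/s = 20.7/1000 = 0.0207 m³/s.
Cross-sectional area A = πD²/4 = π(0.0647)²/4 = 0.003288 m²; mean velocity V = Q/A = 0.0207/0.003288 = 6.296 m/s.
Reynolds number Re = ρVD/μ = 1120 · 6.296 · 0.0647 / 0.00143 = 3.19e+05.
Re > 4000 → turbulent. Relative roughness ε/D = 5.9e-05/0.0647 = 0.000912. Haaland: 1/√f = -1.8 log₁₀[(0.000912/3.7)^1.11 + 6.9/3.19e+05] = -1.8 log₁₀[9.88e-05 + 2.16e-05] = 7.055, so f = 0.02009.
Darcy-Weisbach: ΔP = f(L/D)(ρV²/2) = 0.02009·(8.11/0.0647)·(1120·6.296²/2) = 0.02009·125.3·2.22e+04 = 5.591e+04 Pa.
ΔP = 5.591e+04 Pa = 55.9 kPa.

ΔP ≈ 55.9 kPa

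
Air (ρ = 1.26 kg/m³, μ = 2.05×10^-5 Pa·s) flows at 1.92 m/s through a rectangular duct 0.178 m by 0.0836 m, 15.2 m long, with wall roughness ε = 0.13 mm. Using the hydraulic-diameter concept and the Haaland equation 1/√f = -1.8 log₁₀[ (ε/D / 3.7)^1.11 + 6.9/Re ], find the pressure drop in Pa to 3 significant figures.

Hydraulic diameter D_h = 4A/P = 4·(0.178·0.0836)/(2·(0.178+0.0836)) = 0.05952/0.5232 = 0.1138 m.
Re = ρVD_h/μ = 1.26·1.92·0.1138/2.05e-05 = 1.343e+04.
ε/D_h = 0.00013/0.1138 = 0.00114; Haaland gives 1/√f = -1.8 log₁₀[0.000127+0.000514] = 5.748, so f = 0.03027.
ΔP = f(L/D_h)(ρV²/2) = 0.03027·15.2/0.1138·2.322 = 9.392 Pa.

ΔP ≈ 9.39 Pa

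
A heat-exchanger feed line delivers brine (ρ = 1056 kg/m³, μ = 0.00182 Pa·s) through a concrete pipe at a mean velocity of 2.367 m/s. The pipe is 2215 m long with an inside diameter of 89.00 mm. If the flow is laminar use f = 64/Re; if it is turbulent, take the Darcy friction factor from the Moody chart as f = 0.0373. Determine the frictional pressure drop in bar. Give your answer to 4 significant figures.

Reynolds number Re = ρVD/μ = 1056 · 2.367 · 0.089 / 0.00182 = 1.222e+05.
Re > 4000 → turbulent; use the Moody-chart value f = 0.0373.
Darcy-Weisbach: ΔP = f(L/D)(ρV²/2) = 0.0373·(2215/0.089)·(1056·2.367²/2) = 0.0373·2.489e+04·2958 = 2.746e+06 Pa.
ΔP = 2.746e+06 Pa = 27.46 bar.

ΔP ≈ 27.46 bar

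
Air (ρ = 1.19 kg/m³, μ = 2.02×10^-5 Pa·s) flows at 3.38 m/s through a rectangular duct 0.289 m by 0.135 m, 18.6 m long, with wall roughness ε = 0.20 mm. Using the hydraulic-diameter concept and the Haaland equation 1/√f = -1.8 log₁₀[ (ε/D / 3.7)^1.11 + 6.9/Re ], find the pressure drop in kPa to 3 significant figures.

Hydraulic diameter D_h = 4A/P = 4·(0.289·0.135)/(2·(0.289+0.135)) = 0.1561/0.848 = 0.184 m.
Re = ρVD_h/μ = 1.19·3.38·0.184/2.02e-05 = 3.664e+04.
ε/D_h = 0.0002/0.184 = 0.00109; Haaland gives 1/√f = -1.8 log₁₀[0.00012+0.000188] = 6.32, so f = 0.02504.
ΔP = f(L/D_h)(ρV²/2) = 0.02504·18.6/0.184·6.798 = 17.2 Pa.
ΔP = 0.0172 kPa.

ΔP ≈ 0.0172 kPa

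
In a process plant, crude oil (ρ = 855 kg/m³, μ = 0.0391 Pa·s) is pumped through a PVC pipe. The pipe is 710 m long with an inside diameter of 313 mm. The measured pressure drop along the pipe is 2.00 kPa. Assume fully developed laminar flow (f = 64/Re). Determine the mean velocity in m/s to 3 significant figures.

V ≈ 0.221 m/s

For laminar flow, f = 64/Re with Re = ρVD/μ, so Darcy-Weisbach reduces to ΔP = 32μLV/D². Solving for V: V = ΔP·D²/(32μL) = 2000·(0.313)²/(32·0.0391·710) = 0.2206 m/s.
Check: Re = ρVD/μ = 855·0.2206·0.313/0.0391 = 1510 < 2300, so the laminar assumption holds.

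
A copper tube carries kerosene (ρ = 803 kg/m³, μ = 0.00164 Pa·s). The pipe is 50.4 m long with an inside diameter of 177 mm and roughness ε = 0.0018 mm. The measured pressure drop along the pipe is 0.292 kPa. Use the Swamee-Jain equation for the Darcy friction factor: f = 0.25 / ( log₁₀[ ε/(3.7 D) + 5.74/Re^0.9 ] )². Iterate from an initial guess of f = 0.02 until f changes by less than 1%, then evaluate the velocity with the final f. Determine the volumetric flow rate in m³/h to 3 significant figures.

Rearranging Darcy-Weisbach: V = √(2·ΔP·D/(f·L·ρ)). With ε/D = 1.8e-06/0.177 = 1.02e-05, iterate starting from f = 0.02:
  f = 0.02 → V = √(2·292·0.177/(0.02·50.4·803)) = 0.3574 m/s; Re = ρVD/μ = 3.097e+04; f → 0.02323
  f = 0.02323 → V = 0.3316 m/s; Re = 2.874e+04; f → 0.02365
  f = 0.02365 → V = 0.3287 m/s; Re = 2.848e+04; f → 0.0237
Converged (Δf/f < 1%). With the final f = 0.0237: V = √(2·292·0.177/(0.0237·50.4·803)) = 0.3283 m/s.
Q = V·A = 0.3283·(π/4·0.177²) = 0.008078 m³/s = 29.1 m³/h.

Q ≈ 29.1 m³/h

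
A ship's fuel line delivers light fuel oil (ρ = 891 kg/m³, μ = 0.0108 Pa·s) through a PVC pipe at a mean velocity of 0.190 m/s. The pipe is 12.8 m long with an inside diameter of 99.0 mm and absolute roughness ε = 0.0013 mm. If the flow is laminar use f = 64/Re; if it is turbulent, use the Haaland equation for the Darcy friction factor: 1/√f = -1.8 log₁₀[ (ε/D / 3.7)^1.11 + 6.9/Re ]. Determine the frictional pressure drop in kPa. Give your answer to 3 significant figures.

Reynolds number Re = ρVD/μ = 891 · 0.19 · 0.099 / 0.0108 = 1552.
Re < 2300 → laminar flow, so f = 64/Re = 64/1552 = 0.04124 (the turbulent correlation is not needed).
Darcy-Weisbach: ΔP = f(L/D)(ρV²/2) = 0.04124·(12.8/0.099)·(891·0.19²/2) = 0.04124·129.3·16.08 = 85.76 Pa.
ΔP = 85.76 Pa = 0.0858 kPa.

ΔP ≈ 0.0858 kPa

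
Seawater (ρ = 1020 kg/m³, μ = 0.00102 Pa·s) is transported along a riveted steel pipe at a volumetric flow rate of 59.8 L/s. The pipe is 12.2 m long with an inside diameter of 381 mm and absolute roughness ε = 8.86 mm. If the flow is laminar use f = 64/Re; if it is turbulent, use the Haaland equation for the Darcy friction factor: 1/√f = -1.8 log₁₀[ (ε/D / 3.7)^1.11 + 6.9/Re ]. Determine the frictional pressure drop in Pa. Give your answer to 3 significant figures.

Q = 59.8 L/s = 59.8/1000 = 0.0598 m³/s.
Cross-sectional area A = πD²/4 = π(0.381)²/4 = 0.114 m²; mean velocity V = Q/A = 0.0598/0.114 = 0.5245 m/s.
Reynolds number Re = ρVD/μ = 1020 · 0.5245 · 0.381 / 0.00102 = 1.998e+05.
Re > 4000 → turbulent. Relative roughness ε/D = 0.00886/0.381 = 0.0233. Haaland: 1/√f = -1.8 log₁₀[(0.0233/3.7)^1.11 + 6.9/1.998e+05] = -1.8 log₁₀[0.0036 + 3.45e-05] = 4.392, so f = 0.05185.
Darcy-Weisbach: ΔP = f(L/D)(ρV²/2) = 0.05185·(12.2/0.381)·(1020·0.5245²/2) = 0.05185·32.02·140.3 = 233 Pa.

ΔP ≈ 233 Pa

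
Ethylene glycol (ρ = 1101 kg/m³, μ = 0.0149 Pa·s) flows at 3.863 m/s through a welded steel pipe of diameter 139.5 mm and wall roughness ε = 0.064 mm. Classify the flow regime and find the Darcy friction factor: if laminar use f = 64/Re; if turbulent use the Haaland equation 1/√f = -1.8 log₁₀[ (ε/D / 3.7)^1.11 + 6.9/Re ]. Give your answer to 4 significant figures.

f ≈ 0.02306

Re = ρVD/μ = 1101·3.863·0.1395/0.0149 = 3.982e+04.
Re > 4000 → turbulent. ε/D = 6.4e-05/0.1395 = 0.000459; Haaland: 1/√f = -1.8 log₁₀[4.61e-05 + 0.000173] = 6.586, so f = 0.02306.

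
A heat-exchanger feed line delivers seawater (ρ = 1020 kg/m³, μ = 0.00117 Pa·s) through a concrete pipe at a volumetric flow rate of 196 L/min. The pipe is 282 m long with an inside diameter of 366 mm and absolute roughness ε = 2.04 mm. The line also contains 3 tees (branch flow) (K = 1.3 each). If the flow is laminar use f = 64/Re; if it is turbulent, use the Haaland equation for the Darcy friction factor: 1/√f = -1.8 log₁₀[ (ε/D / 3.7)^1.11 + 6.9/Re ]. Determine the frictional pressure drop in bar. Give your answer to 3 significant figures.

ΔP ≈ 1.64×10^-4 bar

Q = 196 L/min = 196/60000 = 0.003267 m³/s.
Cross-sectional area A = πD²/4 = π(0.366)²/4 = 0.1052 m²; mean velocity V = Q/A = 0.003267/0.1052 = 0.03105 m/s.
Reynolds number Re = ρVD/μ = 1020 · 0.03105 · 0.366 / 0.00117 = 9907.
Re > 4000 → turbulent. Relative roughness ε/D = 0.00204/0.366 = 0.00557. Haaland: 1/√f = -1.8 log₁₀[(0.00557/3.7)^1.11 + 6.9/9907] = -1.8 log₁₀[0.000737 + 0.000696] = 5.118, so f = 0.03817.
Total minor-loss coefficient ΣK = 3·1.3 = 3.9.
ΔP = [f·L/D + ΣK]·(ρV²/2) = [0.03817·282/0.366 + 3.9]·(1020·0.03105²/2) = [29.41 + 3.9]·0.4917 = 16.38 Pa.
ΔP = 16.38 Pa = 1.64×10^-4 bar.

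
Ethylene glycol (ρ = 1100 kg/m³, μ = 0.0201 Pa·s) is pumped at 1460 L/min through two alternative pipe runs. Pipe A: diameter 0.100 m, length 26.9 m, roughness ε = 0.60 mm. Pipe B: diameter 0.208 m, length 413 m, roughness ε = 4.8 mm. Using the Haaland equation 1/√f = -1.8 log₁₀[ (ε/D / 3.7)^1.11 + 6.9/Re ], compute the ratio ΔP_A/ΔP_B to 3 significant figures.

ΔP_A/ΔP_B ≈ 1.65

Pipe A: V = Q/A = 0.02433/0.007854 = 3.098 m/s; Re = 1.696e+04; ε/D = 0.006; Haaland → f = 0.03624; ΔP_A = f(L/D)(ρV²/2) = 5.147e+04 Pa.
Pipe B: V = Q/A = 0.02433/0.03398 = 0.7161 m/s; Re = 8152; ε/D = 0.0231; Haaland → f = 0.05565; ΔP_B = f(L/D)(ρV²/2) = 3.116e+04 Pa.
ΔP_A/ΔP_B = 5.147e+04/3.116e+04 = 1.65.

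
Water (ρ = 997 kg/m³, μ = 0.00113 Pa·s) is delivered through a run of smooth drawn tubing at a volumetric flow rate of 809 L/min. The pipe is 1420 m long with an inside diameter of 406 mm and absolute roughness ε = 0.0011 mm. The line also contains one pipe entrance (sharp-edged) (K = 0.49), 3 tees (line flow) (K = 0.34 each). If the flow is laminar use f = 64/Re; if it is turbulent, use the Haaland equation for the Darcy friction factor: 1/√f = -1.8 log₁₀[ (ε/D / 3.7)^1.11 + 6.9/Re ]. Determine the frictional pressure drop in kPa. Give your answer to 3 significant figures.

ΔP ≈ 0.427 kPa

Q = 809 L/min = 809/60000 = 0.01348 m³/s.
Cross-sectional area A = πD²/4 = π(0.406)²/4 = 0.1295 m²; mean velocity V = Q/A = 0.01348/0.1295 = 0.1041 m/s.
Reynolds number Re = ρVD/μ = 997 · 0.1041 · 0.406 / 0.00113 = 3.731e+04.
Re > 4000 → turbulent. Relative roughness ε/D = 1.1e-06/0.406 = 2.71e-06. Haaland: 1/√f = -1.8 log₁₀[(2.71e-06/3.7)^1.11 + 6.9/3.731e+04] = -1.8 log₁₀[1.55e-07 + 0.000185] = 6.719, so f = 0.02215.
Total minor-loss coefficient ΣK = 1·0.49 + 3·0.34 = 1.51.
ΔP = [f·L/D + ΣK]·(ρV²/2) = [0.02215·1420/0.406 + 1.51]·(997·0.1041²/2) = [77.48 + 1.51]·5.407 = 427.1 Pa.
ΔP = 427.1 Pa = 0.427 kPa.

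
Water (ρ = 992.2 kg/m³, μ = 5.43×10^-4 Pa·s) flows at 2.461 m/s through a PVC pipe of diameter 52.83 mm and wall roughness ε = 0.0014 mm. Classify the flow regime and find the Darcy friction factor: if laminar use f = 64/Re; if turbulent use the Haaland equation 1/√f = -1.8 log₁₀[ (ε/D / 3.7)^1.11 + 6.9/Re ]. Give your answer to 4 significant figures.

f ≈ 0.01518

Re = ρVD/μ = 992.2·2.461·0.05283/0.000543 = 2.376e+05.
Re > 4000 → turbulent. ε/D = 1.4e-06/0.05283 = 2.65e-05; Haaland: 1/√f = -1.8 log₁₀[1.95e-06 + 2.9e-05] = 8.116, so f = 0.01518.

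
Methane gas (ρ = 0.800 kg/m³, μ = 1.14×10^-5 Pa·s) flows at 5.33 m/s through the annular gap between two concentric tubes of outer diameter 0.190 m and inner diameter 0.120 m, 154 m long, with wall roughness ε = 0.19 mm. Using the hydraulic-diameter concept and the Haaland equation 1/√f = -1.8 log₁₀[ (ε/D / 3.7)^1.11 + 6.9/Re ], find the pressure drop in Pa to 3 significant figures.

ΔP ≈ 742 Pa

Hydraulic diameter D_h = 4A/P = D_o - D_i = 0.19 - 0.12 = 0.07 m.
Re = ρVD_h/μ = 0.8·5.33·0.07/1.14e-05 = 2.618e+04.
ε/D_h = 0.00019/0.07 = 0.00271; Haaland gives 1/√f = -1.8 log₁₀[0.000332+0.000264] = 5.806, so f = 0.02967.
ΔP = f(L/D_h)(ρV²/2) = 0.02967·154/0.07·11.36 = 741.7 Pa.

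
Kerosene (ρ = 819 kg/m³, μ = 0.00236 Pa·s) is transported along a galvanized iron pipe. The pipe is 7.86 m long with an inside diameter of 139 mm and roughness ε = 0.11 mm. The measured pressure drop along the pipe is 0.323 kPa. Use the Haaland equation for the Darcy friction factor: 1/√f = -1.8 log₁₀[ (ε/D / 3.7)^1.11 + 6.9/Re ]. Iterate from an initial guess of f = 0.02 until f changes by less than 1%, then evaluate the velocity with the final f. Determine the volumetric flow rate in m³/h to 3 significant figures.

Rearranging Darcy-Weisbach: V = √(2·ΔP·D/(f·L·ρ)). With ε/D = 0.00011/0.139 = 0.000791, iterate starting from f = 0.02:
  f = 0.02 → V = √(2·323·0.139/(0.02·7.86·819)) = 0.8351 m/s; Re = ρVD/μ = 4.028e+04; f → 0.02392
  f = 0.02392 → V = 0.7637 m/s; Re = 3.684e+04; f → 0.02427
  f = 0.02427 → V = 0.7581 m/s; Re = 3.657e+04; f → 0.0243
Converged (Δf/f < 1%). With the final f = 0.0243: V = √(2·323·0.139/(0.0243·7.86·819)) = 0.7576 m/s.
Q = V·A = 0.7576·(π/4·0.139²) = 0.0115 m³/s = 41.4 m³/h.

Q ≈ 41.4 m³/h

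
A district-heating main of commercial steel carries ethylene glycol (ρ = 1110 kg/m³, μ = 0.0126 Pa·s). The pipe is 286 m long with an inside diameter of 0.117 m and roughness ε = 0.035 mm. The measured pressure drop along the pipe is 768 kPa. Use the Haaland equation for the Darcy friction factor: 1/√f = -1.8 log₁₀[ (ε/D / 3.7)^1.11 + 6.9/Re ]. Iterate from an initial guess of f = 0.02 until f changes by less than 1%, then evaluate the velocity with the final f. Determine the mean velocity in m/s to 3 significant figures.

V ≈ 5.15 m/s

Rearranging Darcy-Weisbach: V = √(2·ΔP·D/(f·L·ρ)). With ε/D = 3.5e-05/0.117 = 0.000299, iterate starting from f = 0.02:
  f = 0.02 → V = √(2·7.68e+05·0.117/(0.02·286·1110)) = 5.32 m/s; Re = ρVD/μ = 5.484e+04; f → 0.02125
  f = 0.02125 → V = 5.161 m/s; Re = 5.32e+04; f → 0.02137
Converged (Δf/f < 1%). With the final f = 0.02137: V = √(2·7.68e+05·0.117/(0.02137·286·1110)) = 5.147 m/s.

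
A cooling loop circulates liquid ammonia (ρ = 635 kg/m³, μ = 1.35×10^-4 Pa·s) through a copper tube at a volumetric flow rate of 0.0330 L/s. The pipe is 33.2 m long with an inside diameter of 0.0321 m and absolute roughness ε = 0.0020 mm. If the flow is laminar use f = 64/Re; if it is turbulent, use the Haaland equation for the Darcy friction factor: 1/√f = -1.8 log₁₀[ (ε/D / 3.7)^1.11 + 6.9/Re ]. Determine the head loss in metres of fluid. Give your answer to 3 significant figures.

Q = 0.0330 L/s = 0.0330/1000 = 3.3e-05 m³/s.
Cross-sectional area A = πD²/4 = π(0.0321)²/4 = 0.0008093 m²; mean velocity V = Q/A = 3.3e-05/0.0008093 = 0.04078 m/s.
Reynolds number Re = ρVD/μ = 635 · 0.04078 · 0.0321 / 0.000135 = 6157.
Re > 4000 → turbulent. Relative roughness ε/D = 2e-06/0.0321 = 6.23e-05. Haaland: 1/√f = -1.8 log₁₀[(6.23e-05/3.7)^1.11 + 6.9/6157] = -1.8 log₁₀[5.03e-06 + 0.00112] = 5.307, so f = 0.0355.
Darcy-Weisbach: ΔP = f(L/D)(ρV²/2) = 0.0355·(33.2/0.0321)·(635·0.04078²/2) = 0.0355·1034·0.5279 = 19.38 Pa.
Head loss h_f = ΔP/(ρg) = 19.38/(635·9.81) = 0.00311 m.

h_f ≈ 0.00311 m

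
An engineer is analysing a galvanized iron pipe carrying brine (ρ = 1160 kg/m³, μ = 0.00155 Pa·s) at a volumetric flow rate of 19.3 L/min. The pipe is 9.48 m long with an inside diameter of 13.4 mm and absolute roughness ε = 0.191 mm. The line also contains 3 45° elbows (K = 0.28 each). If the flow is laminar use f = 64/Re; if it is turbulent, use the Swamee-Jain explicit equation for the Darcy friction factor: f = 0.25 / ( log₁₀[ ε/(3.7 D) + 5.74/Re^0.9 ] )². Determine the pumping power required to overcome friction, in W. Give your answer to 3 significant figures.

Q = 19.3 L/min = 19.3/60000 = 0.0003217 m³/s.
Cross-sectional area A = πD²/4 = π(0.0134)²/4 = 0.000141 m²; mean velocity V = Q/A = 0.0003217/0.000141 = 2.281 m/s.
Reynolds number Re = ρVD/μ = 1160 · 2.281 · 0.0134 / 0.00155 = 2.287e+04.
Re > 4000 → turbulent. Relative roughness ε/D = 0.000191/0.0134 = 0.0143. Swamee-Jain: f = 0.25/(log₁₀[0.0143/3.7 + 5.74/2.287e+04^0.9])² = 0.25/(log₁₀[0.00385 + 0.000685])² = 0.25/(-2.343)² = 0.04553.
Total minor-loss coefficient ΣK = 3·0.28 = 0.84.
ΔP = [f·L/D + ΣK]·(ρV²/2) = [0.04553·9.48/0.0134 + 0.84]·(1160·2.281²/2) = [32.21 + 0.84]·3017 = 9.973e+04 Pa.
Pumping power P = QΔP = 0.0003217·9.973e+04 = 32.08 W = 32.1 W.

P ≈ 32.1 W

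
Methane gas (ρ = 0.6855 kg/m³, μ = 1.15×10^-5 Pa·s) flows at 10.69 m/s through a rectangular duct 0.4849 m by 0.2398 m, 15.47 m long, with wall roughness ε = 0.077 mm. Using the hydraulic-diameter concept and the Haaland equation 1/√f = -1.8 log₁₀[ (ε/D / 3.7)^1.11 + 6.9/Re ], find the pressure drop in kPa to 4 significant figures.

Hydraulic diameter D_h = 4A/P = 4·(0.4849·0.2398)/(2·(0.4849+0.2398)) = 0.4651/1.449 = 0.3209 m.
Re = ρVD_h/μ = 0.6855·10.69·0.3209/1.15e-05 = 2.045e+05.
ε/D_h = 7.7e-05/0.3209 = 0.00024; Haaland gives 1/√f = -1.8 log₁₀[2.25e-05+3.37e-05] = 7.651, so f = 0.01708.
ΔP = f(L/D_h)(ρV²/2) = 0.01708·15.47/0.3209·39.17 = 32.26 Pa.
ΔP = 0.03226 kPa.

ΔP ≈ 0.03226 kPa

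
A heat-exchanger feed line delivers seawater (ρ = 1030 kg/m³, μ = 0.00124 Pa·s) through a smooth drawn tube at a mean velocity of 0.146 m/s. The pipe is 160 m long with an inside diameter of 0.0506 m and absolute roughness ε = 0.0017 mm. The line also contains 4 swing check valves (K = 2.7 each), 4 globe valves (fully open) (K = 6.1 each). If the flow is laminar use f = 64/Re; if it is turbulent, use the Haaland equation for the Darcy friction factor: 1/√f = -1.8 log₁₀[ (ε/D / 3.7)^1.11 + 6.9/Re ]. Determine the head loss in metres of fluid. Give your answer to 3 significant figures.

Reynolds number Re = ρVD/μ = 1030 · 0.146 · 0.0506 / 0.00124 = 6136.
Re > 4000 → turbulent. Relative roughness ε/D = 1.7e-06/0.0506 = 3.36e-05. Haaland: 1/√f = -1.8 log₁₀[(3.36e-05/3.7)^1.11 + 6.9/6136] = -1.8 log₁₀[2.53e-06 + 0.00112] = 5.307, so f = 0.03551.
Total minor-loss coefficient ΣK = 4·2.7 + 4·6.1 = 35.2.
ΔP = [f·L/D + ΣK]·(ρV²/2) = [0.03551·160/0.0506 + 35.2]·(1030·0.146²/2) = [112.3 + 35.2]·10.98 = 1619 Pa.
Head loss h_f = ΔP/(ρg) = 1619/(1030·9.81) = 0.160 m.

h_f ≈ 0.160 m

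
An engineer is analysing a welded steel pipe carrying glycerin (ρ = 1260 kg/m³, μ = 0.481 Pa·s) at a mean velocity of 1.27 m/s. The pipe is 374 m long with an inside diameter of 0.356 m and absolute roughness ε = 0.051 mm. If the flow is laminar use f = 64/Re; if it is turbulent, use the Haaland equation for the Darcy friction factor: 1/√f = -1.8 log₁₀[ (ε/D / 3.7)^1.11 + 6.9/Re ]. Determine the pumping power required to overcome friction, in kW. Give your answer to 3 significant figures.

Reynolds number Re = ρVD/μ = 1260 · 1.27 · 0.356 / 0.481 = 1184.
Re < 2300 → laminar flow, so f = 64/Re = 64/1184 = 0.05404 (the turbulent correlation is not needed).
Darcy-Weisbach: ΔP = f(L/D)(ρV²/2) = 0.05404·(374/0.356)·(1260·1.27²/2) = 0.05404·1051·1016 = 5.769e+04 Pa.
Q = V·A = 1.27·0.09954 = 0.1264 m³/s.
Pumping power P = QΔP = 0.1264·5.769e+04 = 7292 W = 7.29 kW.

P ≈ 7.29 kW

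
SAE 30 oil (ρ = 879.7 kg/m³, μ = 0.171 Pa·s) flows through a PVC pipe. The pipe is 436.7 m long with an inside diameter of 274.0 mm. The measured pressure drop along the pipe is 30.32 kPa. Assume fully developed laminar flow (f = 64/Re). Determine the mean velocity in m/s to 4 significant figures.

V ≈ 0.9526 m/s

For laminar flow, f = 64/Re with Re = ρVD/μ, so Darcy-Weisbach reduces to ΔP = 32μLV/D². Solving for V: V = ΔP·D²/(32μL) = 3.032e+04·(0.274)²/(32·0.171·436.7) = 0.9526 m/s.
Check: Re = ρVD/μ = 879.7·0.9526·0.274/0.171 = 1343 < 2300, so the laminar assumption holds.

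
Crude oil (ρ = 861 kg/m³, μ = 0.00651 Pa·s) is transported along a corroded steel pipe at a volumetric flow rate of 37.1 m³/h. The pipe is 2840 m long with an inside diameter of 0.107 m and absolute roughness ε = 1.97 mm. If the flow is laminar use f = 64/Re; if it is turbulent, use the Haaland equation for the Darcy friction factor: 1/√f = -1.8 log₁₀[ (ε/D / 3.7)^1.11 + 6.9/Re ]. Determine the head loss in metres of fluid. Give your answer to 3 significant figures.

Q = 37.1 m³/h = 37.1/3600 = 0.01031 m³/s.
Cross-sectional area A = πD²/4 = π(0.107)²/4 = 0.008992 m²; mean velocity V = Q/A = 0.01031/0.008992 = 1.146 m/s.
Reynolds number Re = ρVD/μ = 861 · 1.146 · 0.107 / 0.00651 = 1.622e+04.
Re > 4000 → turbulent. Relative roughness ε/D = 0.00197/0.107 = 0.0184. Haaland: 1/√f = -1.8 log₁₀[(0.0184/3.7)^1.11 + 6.9/1.622e+04] = -1.8 log₁₀[0.00278 + 0.000425] = 4.49, so f = 0.0496.
Darcy-Weisbach: ΔP = f(L/D)(ρV²/2) = 0.0496·(2840/0.107)·(861·1.146²/2) = 0.0496·2.654e+04·565.5 = 7.444e+05 Pa.
Head loss h_f = ΔP/(ρg) = 7.444e+05/(861·9.81) = 88.1 m.

h_f ≈ 88.1 m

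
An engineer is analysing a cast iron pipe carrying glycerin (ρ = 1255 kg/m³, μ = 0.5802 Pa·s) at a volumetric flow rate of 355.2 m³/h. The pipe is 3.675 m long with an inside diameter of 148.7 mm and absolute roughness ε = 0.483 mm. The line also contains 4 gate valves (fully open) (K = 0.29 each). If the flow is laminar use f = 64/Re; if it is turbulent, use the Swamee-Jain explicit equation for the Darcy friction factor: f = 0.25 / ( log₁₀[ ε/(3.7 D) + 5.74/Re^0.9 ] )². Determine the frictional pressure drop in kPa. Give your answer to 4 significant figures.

ΔP ≈ 41.03 kPa

Q = 355.2 m³/h = 355.2/3600 = 0.09867 m³/s.
Cross-sectional area A = πD²/4 = π(0.1487)²/4 = 0.01737 m²; mean velocity V = Q/A = 0.09867/0.01737 = 5.681 m/s.
Reynolds number Re = ρVD/μ = 1255 · 5.681 · 0.1487 / 0.58 = 1827.
Re < 2300 → laminar flow, so f = 64/Re = 64/1827 = 0.03502 (the turbulent correlation is not needed).
Total minor-loss coefficient ΣK = 4·0.29 = 1.16.
ΔP = [f·L/D + ΣK]·(ρV²/2) = [0.03502·3.675/0.1487 + 1.16]·(1255·5.681²/2) = [0.8655 + 1.16]·2.025e+04 = 4.103e+04 Pa.
ΔP = 4.103e+04 Pa = 41.03 kPa.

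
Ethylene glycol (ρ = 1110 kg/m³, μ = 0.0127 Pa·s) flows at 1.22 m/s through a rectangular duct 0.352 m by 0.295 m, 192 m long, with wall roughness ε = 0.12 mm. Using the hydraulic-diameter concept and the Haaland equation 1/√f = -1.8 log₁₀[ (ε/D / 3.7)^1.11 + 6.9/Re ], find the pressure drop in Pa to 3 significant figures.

Hydraulic diameter D_h = 4A/P = 4·(0.352·0.295)/(2·(0.352+0.295)) = 0.4154/1.294 = 0.321 m.
Re = ρVD_h/μ = 1110·1.22·0.321/0.0127 = 3.423e+04.
ε/D_h = 0.00012/0.321 = 0.000374; Haaland gives 1/√f = -1.8 log₁₀[3.67e-05+0.000202] = 6.521, so f = 0.02352.
ΔP = f(L/D_h)(ρV²/2) = 0.02352·192/0.321·826.1 = 1.162e+04 Pa.

ΔP ≈ 11600 Pa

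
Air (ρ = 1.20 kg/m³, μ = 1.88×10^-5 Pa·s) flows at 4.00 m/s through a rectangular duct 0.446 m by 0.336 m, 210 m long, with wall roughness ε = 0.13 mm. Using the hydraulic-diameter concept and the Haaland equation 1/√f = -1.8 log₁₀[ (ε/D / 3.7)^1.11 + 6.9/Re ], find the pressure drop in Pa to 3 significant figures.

ΔP ≈ 102 Pa

Hydraulic diameter D_h = 4A/P = 4·(0.446·0.336)/(2·(0.446+0.336)) = 0.5994/1.564 = 0.3833 m.
Re = ρVD_h/μ = 1.2·4·0.3833/1.88e-05 = 9.785e+04.
ε/D_h = 0.00013/0.3833 = 0.000339; Haaland gives 1/√f = -1.8 log₁₀[3.3e-05+7.05e-05] = 7.173, so f = 0.01943.
ΔP = f(L/D_h)(ρV²/2) = 0.01943·210/0.3833·9.6 = 102.2 Pa.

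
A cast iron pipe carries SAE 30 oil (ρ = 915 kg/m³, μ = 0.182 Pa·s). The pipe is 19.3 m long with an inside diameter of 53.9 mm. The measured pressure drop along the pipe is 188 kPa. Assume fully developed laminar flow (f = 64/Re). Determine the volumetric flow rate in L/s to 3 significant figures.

Q ≈ 11.1 L/s

For laminar flow, f = 64/Re with Re = ρVD/μ, so Darcy-Weisbach reduces to ΔP = 32μLV/D². Solving for V: V = ΔP·D²/(32μL) = 1.88e+05·(0.0539)²/(32·0.182·19.3) = 4.859 m/s.
Check: Re = ρVD/μ = 915·4.859·0.0539/0.182 = 1317 < 2300, so the laminar assumption holds.
Q = V·A = 4.859·(π/4·0.0539²) = 0.01109 m³/s = 11.1 L/s.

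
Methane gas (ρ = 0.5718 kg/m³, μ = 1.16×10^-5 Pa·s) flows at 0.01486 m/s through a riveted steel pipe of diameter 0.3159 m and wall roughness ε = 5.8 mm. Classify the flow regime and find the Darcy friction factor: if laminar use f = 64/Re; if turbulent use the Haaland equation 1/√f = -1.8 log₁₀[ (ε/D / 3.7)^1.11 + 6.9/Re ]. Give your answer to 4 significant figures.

f ≈ 0.2766

Re = ρVD/μ = 0.5718·0.01486·0.3159/1.16e-05 = 231.4.
Re < 2300 → laminar, so f = 64/Re = 0.2766 (roughness is irrelevant in laminar flow).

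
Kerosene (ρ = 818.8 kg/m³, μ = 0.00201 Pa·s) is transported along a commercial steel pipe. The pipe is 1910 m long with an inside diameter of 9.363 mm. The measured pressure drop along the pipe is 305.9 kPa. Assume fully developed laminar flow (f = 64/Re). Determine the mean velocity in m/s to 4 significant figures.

V ≈ 0.2183 m/s

For laminar flow, f = 64/Re with Re = ρVD/μ, so Darcy-Weisbach reduces to ΔP = 32μLV/D². Solving for V: V = ΔP·D²/(32μL) = 3.059e+05·(0.009363)²/(32·0.00201·1910) = 0.2183 m/s.
Check: Re = ρVD/μ = 818.8·0.2183·0.009363/0.00201 = 832.6 < 2300, so the laminar assumption holds.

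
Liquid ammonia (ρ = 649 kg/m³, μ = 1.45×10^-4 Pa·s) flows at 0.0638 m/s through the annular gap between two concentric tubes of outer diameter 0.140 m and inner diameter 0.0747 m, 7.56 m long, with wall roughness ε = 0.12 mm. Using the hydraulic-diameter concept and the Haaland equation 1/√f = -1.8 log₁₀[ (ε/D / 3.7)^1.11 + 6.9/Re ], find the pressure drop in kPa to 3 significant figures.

ΔP ≈ 0.00452 kPa

Hydraulic diameter D_h = 4A/P = D_o - D_i = 0.14 - 0.0747 = 0.0653 m.
Re = ρVD_h/μ = 649·0.0638·0.0653/0.000145 = 1.865e+04.
ε/D_h = 0.00012/0.0653 = 0.00184; Haaland gives 1/√f = -1.8 log₁₀[0.000215+0.00037] = 5.819, so f = 0.02953.
ΔP = f(L/D_h)(ρV²/2) = 0.02953·7.56/0.0653·1.321 = 4.516 Pa.
ΔP = 0.00452 kPa.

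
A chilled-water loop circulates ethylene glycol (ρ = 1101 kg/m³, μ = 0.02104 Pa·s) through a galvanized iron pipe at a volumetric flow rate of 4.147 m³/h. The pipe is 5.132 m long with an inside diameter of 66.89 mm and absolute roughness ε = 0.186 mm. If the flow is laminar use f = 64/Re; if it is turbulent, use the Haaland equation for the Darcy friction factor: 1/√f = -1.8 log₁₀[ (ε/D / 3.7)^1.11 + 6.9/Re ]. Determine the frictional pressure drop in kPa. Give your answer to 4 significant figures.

ΔP ≈ 0.2532 kPa

Q = 4.147 m³/h = 4.147/3600 = 0.001152 m³/s.
Cross-sectional area A = πD²/4 = π(0.06689)²/4 = 0.003514 m²; mean velocity V = Q/A = 0.001152/0.003514 = 0.3278 m/s.
Reynolds number Re = ρVD/μ = 1101 · 0.3278 · 0.06689 / 0.021 = 1147.
Re < 2300 → laminar flow, so f = 64/Re = 64/1147 = 0.05578 (the turbulent correlation is not needed).
Darcy-Weisbach: ΔP = f(L/D)(ρV²/2) = 0.05578·(5.132/0.06689)·(1101·0.3278²/2) = 0.05578·76.72·59.16 = 253.2 Pa.
ΔP = 253.2 Pa = 0.2532 kPa.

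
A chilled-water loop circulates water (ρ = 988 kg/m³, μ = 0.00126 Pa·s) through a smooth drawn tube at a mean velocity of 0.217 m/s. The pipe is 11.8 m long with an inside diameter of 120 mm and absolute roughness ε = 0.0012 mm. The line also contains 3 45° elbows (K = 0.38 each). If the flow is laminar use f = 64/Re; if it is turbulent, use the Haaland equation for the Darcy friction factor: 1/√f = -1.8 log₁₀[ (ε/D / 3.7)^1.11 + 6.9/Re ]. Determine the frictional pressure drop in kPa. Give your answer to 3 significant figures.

Reynolds number Re = ρVD/μ = 988 · 0.217 · 0.12 / 0.00126 = 2.042e+04.
Re > 4000 → turbulent. Relative roughness ε/D = 1.2e-06/0.12 = 1e-05. Haaland: 1/√f = -1.8 log₁₀[(1e-05/3.7)^1.11 + 6.9/2.042e+04] = -1.8 log₁₀[6.6e-07 + 0.000338] = 6.247, so f = 0.02563.
Total minor-loss coefficient ΣK = 3·0.38 = 1.14.
ΔP = [f·L/D + ΣK]·(ρV²/2) = [0.02563·11.8/0.12 + 1.14]·(988·0.217²/2) = [2.52 + 1.14]·23.26 = 85.14 Pa.
ΔP = 85.14 Pa = 0.0851 kPa.

ΔP ≈ 0.0851 kPa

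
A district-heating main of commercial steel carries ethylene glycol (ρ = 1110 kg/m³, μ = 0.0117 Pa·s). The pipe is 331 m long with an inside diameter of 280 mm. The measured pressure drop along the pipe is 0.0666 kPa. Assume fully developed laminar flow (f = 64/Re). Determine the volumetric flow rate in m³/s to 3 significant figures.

For laminar flow, f = 64/Re with Re = ρVD/μ, so Darcy-Weisbach reduces to ΔP = 32μLV/D². Solving for V: V = ΔP·D²/(32μL) = 66.6·(0.28)²/(32·0.0117·331) = 0.04213 m/s.
Check: Re = ρVD/μ = 1110·0.04213·0.28/0.0117 = 1119 < 2300, so the laminar assumption holds.
Q = V·A = 0.04213·(π/4·0.28²) = 0.002594 m³/s = 0.00259 m³/s.

Q ≈ 0.00259 m³/s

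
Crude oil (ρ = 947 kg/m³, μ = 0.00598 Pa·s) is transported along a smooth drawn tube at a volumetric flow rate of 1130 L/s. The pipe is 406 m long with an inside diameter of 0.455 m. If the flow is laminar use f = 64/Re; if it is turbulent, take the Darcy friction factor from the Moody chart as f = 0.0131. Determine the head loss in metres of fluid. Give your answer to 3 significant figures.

h_f ≈ 28.8 m

Q = 1130 L/s = 1130/1000 = 1.13 m³/s.
Cross-sectional area A = πD²/4 = π(0.455)²/4 = 0.1626 m²; mean velocity V = Q/A = 1.13/0.1626 = 6.95 m/s.
Reynolds number Re = ρVD/μ = 947 · 6.95 · 0.455 / 0.00598 = 5.008e+05.
Re > 4000 → turbulent; use the Moody-chart value f = 0.0131.
Darcy-Weisbach: ΔP = f(L/D)(ρV²/2) = 0.0131·(406/0.455)·(947·6.95²/2) = 0.0131·892.3·2.287e+04 = 2.673e+05 Pa.
Head loss h_f = ΔP/(ρg) = 2.673e+05/(947·9.81) = 28.8 m.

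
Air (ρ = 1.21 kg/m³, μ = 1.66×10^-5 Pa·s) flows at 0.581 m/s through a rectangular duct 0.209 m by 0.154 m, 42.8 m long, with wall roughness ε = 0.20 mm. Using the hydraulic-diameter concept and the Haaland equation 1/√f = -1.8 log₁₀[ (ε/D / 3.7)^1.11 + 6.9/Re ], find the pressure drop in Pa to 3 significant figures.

Hydraulic diameter D_h = 4A/P = 4·(0.209·0.154)/(2·(0.209+0.154)) = 0.1287/0.726 = 0.1773 m.
Re = ρVD_h/μ = 1.21·0.581·0.1773/1.66e-05 = 7510.
ε/D_h = 0.0002/0.1773 = 0.00113; Haaland gives 1/√f = -1.8 log₁₀[0.000125+0.000919] = 5.366, so f = 0.03472.
ΔP = f(L/D_h)(ρV²/2) = 0.03472·42.8/0.1773·0.2042 = 1.712 Pa.

ΔP ≈ 1.71 Pa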